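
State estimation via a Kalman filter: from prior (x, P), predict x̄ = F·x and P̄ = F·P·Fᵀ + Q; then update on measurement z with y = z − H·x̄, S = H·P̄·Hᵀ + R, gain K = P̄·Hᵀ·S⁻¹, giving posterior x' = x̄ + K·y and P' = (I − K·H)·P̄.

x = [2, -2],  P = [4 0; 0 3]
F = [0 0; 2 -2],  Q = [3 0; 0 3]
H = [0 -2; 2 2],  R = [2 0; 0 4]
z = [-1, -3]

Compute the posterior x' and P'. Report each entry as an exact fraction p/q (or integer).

x' = [-801/566, 219/566]
P' = [282/283 -93/283; -93/283 124/283]

x̄ = F·x = [0, 8]
P̄ = F·P·Fᵀ + Q = [3 0; 0 31]
y = z − H·x̄ = [15, -19]
S = H·P̄·Hᵀ + R = [126 -124; -124 140]
K = P̄·Hᵀ·S⁻¹ = [93/283 189/566; -124/283 31/566]
x' = x̄ + K·y = [-801/566, 219/566]
P' = (I − K·H)·P̄ = [282/283 -93/283; -93/283 124/283]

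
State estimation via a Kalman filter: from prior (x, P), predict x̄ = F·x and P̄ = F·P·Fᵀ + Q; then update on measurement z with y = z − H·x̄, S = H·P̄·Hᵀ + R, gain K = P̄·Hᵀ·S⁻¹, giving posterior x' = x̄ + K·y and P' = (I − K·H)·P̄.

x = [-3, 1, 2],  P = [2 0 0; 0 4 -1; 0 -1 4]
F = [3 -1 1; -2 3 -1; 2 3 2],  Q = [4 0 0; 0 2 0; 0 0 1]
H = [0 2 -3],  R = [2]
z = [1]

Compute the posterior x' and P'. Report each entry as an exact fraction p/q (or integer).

x̄ = F·x = [-8, 7, 1]
P̄ = F·P·Fᵀ + Q = [32 -32 7; -32 56 17; 7 17 49]
y = z − H·x̄ = [-10]
S = H·P̄·Hᵀ + R = [463]
K = P̄·Hᵀ·S⁻¹ = [-85/463; 61/463; -113/463]
x' = x̄ + K·y = [-2854/463, 2631/463, 1593/463]
P' = (I − K·H)·P̄ = [7591/463 -9631/463 -6364/463; -9631/463 22207/463 14764/463; -6364/463 14764/463 9918/463]

x' = [-2854/463, 2631/463, 1593/463]
P' = [7591/463 -9631/463 -6364/463; -9631/463 22207/463 14764/463; -6364/463 14764/463 9918/463]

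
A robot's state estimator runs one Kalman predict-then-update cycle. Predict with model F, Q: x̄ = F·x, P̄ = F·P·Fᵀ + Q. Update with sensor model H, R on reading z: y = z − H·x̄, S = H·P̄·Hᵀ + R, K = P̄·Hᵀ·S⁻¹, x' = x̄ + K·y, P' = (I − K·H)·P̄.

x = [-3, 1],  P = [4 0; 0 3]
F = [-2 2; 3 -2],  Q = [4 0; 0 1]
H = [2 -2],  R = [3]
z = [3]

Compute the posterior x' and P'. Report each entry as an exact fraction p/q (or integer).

x̄ = F·x = [8, -11]
P̄ = F·P·Fᵀ + Q = [32 -36; -36 49]
y = z − H·x̄ = [-35]
S = H·P̄·Hᵀ + R = [615]
K = P̄·Hᵀ·S⁻¹ = [136/615; -34/123]
x' = x̄ + K·y = [32/123, -163/123]
P' = (I − K·H)·P̄ = [1184/615 196/123; 196/123 247/123]

x' = [32/123, -163/123]
P' = [1184/615 196/123; 196/123 247/123]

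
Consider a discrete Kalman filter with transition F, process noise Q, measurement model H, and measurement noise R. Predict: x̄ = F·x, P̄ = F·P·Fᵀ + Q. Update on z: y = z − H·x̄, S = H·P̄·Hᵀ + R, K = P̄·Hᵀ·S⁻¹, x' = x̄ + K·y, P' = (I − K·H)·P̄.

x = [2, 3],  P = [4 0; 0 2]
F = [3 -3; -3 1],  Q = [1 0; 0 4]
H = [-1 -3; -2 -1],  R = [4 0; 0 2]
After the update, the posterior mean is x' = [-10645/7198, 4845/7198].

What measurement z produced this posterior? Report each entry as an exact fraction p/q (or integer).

z = [-1, 2]

x̄ = F·x = [-3, -3]
P̄ = F·P·Fᵀ + Q = [55 -42; -42 42]
S = H·P̄·Hᵀ + R = [185 -58; -58 96]
K = P̄·Hᵀ·S⁻¹ = [718/3599 -4231/7198; -1407/3599 1449/7198]
x' − x̄ = [10949/7198, 26439/7198] = K·y
y = (KᵀK)⁻¹·Kᵀ·(x' − x̄) = [-13, -7]
z = y + H·x̄ = [-13, -7] + [12, 9] = [-1, 2]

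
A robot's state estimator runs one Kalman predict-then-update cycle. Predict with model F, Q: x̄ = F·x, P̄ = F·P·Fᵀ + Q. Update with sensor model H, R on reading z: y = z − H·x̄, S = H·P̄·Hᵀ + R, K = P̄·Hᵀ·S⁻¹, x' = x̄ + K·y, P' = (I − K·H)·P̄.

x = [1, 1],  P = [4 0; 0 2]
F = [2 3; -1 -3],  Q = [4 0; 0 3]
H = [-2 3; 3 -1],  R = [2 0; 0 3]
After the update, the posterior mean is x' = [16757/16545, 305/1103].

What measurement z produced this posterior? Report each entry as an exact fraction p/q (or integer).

x̄ = F·x = [5, -4]
P̄ = F·P·Fᵀ + Q = [38 -26; -26 25]
S = H·P̄·Hᵀ + R = [691 -589; -589 526]
K = P̄·Hᵀ·S⁻¹ = [1456/16545 6034/16545; 409/1103 242/1103]
x' − x̄ = [-65968/16545, 4717/1103] = K·y
y = (KᵀK)⁻¹·Kᵀ·(x' − x̄) = [21, -16]
z = y + H·x̄ = [21, -16] + [-22, 19] = [-1, 3]

z = [-1, 3]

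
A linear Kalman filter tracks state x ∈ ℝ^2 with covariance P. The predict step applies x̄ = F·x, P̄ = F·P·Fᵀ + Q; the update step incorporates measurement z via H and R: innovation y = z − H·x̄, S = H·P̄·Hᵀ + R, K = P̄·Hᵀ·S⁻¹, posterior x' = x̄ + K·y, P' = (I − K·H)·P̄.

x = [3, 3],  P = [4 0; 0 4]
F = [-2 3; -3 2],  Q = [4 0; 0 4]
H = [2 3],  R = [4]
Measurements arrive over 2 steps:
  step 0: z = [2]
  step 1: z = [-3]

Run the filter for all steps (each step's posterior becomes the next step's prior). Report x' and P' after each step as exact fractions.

step 0: x̄ = F·x = [3, -3]
step 0: P̄ = F·P·Fᵀ + Q = [56 48; 48 56]
step 0: y = z − H·x̄ = [5]
step 0: S = H·P̄·Hᵀ + R = [1308]
step 0: K = P̄·Hᵀ·S⁻¹ = [64/327; 22/109]
step 0: x' = x̄ + K·y = [1301/327, -217/109]
step 0: P' = (I − K·H)·P̄ = [1928/327 -400/109; -400/109 296/109]
step 1: x̄ = F·x = [-4555/327, -1735/109]
step 1: P̄ = F·P·Fᵀ + Q = [31412/327 10832/109; 10832/109 12204/109]
step 1: y = z − H·x̄ = [23744/327]
step 1: S = H·P̄·Hᵀ + R = [846416/327]
step 1: K = P̄·Hᵀ·S⁻¹ = [20039/105802; 43707/211604]
step 1: x' = x̄ + K·y = [-9361/52901, -48639/52901]
step 1: P' = (I − K·H)·P̄ = [169664/52901 -99750/52901; -99750/52901 81069/52901]

step 0: x' = [1301/327, -217/109], P' = [1928/327 -400/109; -400/109 296/109]
step 1: x' = [-9361/52901, -48639/52901], P' = [169664/52901 -99750/52901; -99750/52901 81069/52901]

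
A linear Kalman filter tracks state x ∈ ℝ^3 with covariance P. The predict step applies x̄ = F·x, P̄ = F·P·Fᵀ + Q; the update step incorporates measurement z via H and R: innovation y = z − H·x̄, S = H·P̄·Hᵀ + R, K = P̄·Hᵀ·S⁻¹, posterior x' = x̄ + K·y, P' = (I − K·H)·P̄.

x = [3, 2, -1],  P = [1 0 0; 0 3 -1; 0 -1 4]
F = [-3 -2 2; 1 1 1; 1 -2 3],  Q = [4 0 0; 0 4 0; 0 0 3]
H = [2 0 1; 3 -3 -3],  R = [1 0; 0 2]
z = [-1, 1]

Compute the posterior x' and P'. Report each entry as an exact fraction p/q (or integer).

x̄ = F·x = [-15, 4, -4]
P̄ = F·P·Fᵀ + Q = [49 -1 43; -1 10 6; 43 6 64]
y = z − H·x̄ = [33, 46]
S = H·P̄·Hᵀ + R = [433 -39; -39 461]
K = P̄·Hᵀ·S⁻¹ = [16455/49523 3648/49523; -145/198092 -21927/198092; 65991/198092 -29223/198092]
x' = x̄ + K·y = [-32022/49523, -221059/198092, 41077/198092]
P' = (I − K·H)·P̄ = [29864/49523 70705/49523 -43273/49523; 70705/49523 863223/198092 -565785/198092; -43273/49523 -565785/198092 412175/198092]

x' = [-32022/49523, -221059/198092, 41077/198092]
P' = [29864/49523 70705/49523 -43273/49523; 70705/49523 863223/198092 -565785/198092; -43273/49523 -565785/198092 412175/198092]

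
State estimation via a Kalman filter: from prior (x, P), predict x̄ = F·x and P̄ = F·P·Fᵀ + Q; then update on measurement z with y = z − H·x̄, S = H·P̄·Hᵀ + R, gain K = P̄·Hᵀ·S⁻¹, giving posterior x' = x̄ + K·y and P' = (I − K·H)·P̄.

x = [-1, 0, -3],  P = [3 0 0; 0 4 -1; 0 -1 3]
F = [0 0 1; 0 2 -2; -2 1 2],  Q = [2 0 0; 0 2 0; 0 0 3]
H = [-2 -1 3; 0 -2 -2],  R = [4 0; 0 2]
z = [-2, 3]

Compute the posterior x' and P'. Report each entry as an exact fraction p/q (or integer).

x̄ = F·x = [-3, 6, -4]
P̄ = F·P·Fᵀ + Q = [5 -8 5; -8 38 -6; 5 -6 27]
y = z − H·x̄ = [10, 7]
S = H·P̄·Hᵀ + R = [249 -74; -74 214]
K = P̄·Hᵀ·S⁻¹ = [1613/23905 1228/23905; -6648/23905 -9448/23905; 191/683 -68/683]
x' = x̄ + K·y = [-46989/23905, 10814/23905, -1298/683]
P' = (I − K·H)·P̄ = [91188/23905 -48128/23905 1340/683; -48128/23905 37798/23905 -810/683; 1340/683 -810/683 878/683]

x' = [-46989/23905, 10814/23905, -1298/683]
P' = [91188/23905 -48128/23905 1340/683; -48128/23905 37798/23905 -810/683; 1340/683 -810/683 878/683]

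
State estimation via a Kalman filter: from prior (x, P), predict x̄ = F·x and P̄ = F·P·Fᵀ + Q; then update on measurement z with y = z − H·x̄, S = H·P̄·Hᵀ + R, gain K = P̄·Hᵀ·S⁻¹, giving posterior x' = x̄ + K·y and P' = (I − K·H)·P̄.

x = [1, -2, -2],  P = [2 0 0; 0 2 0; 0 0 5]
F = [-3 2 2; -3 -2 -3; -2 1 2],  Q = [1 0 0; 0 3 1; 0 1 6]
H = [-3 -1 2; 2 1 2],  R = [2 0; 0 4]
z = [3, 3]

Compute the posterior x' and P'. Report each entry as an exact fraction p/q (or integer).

x̄ = F·x = [-11, 7, -8]
P̄ = F·P·Fᵀ + Q = [47 -20 36; -20 74 -21; 36 -21 36]
y = z − H·x̄ = [-7, 34]
S = H·P̄·Hᵀ + R = [175 -184; -184 534]
K = P̄·Hᵀ·S⁻¹ = [349/29797 8267/29797; -15688/29797 -5852/29797; 7311/29797 18765/59594]
x' = x̄ + K·y = [-49132/29797, 119427/29797, 29452/29797]
P' = (I − K·H)·P̄ = [210578/29797 -510260/29797 61086/29797; -510260/29797 1279634/29797 -141261/29797; 61086/29797 -141261/29797 56619/59594]

x' = [-49132/29797, 119427/29797, 29452/29797]
P' = [210578/29797 -510260/29797 61086/29797; -510260/29797 1279634/29797 -141261/29797; 61086/29797 -141261/29797 56619/59594]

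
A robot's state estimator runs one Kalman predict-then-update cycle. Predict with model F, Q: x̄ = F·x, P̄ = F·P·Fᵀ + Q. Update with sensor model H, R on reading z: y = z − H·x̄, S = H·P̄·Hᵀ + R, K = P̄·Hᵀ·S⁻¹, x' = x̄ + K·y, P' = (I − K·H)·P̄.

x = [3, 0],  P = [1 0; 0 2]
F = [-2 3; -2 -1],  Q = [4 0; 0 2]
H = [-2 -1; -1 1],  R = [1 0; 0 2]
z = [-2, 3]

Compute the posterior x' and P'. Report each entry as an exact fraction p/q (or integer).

x̄ = F·x = [-6, -6]
P̄ = F·P·Fᵀ + Q = [26 -2; -2 8]
y = z − H·x̄ = [-20, 3]
S = H·P̄·Hᵀ + R = [105 46; 46 40]
K = P̄·Hᵀ·S⁻¹ = [-178/521 -160/521; -155/521 617/1042]
x' = x̄ + K·y = [-46/521, 1799/1042]
P' = (I − K·H)·P̄ = [166/521 -154/521; -154/521 463/521]

x' = [-46/521, 1799/1042]
P' = [166/521 -154/521; -154/521 463/521]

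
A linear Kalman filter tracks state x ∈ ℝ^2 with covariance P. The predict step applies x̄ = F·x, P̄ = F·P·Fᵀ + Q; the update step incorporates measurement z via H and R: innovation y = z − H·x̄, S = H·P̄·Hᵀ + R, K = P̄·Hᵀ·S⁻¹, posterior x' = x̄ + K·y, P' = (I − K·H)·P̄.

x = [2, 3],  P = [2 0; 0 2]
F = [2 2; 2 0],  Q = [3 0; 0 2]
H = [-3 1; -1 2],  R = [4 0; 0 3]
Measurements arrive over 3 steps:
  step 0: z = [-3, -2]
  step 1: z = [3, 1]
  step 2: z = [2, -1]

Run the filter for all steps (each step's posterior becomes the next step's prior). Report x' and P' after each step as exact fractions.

step 0: x̄ = F·x = [10, 4]
step 0: P̄ = F·P·Fᵀ + Q = [19 8; 8 10]
step 0: y = z − H·x̄ = [23, 0]
step 0: S = H·P̄·Hᵀ + R = [137 21; 21 30]
step 0: K = P̄·Hᵀ·S⁻¹ = [-469/1223 206/1223; -224/1223 646/1223]
step 0: x' = x̄ + K·y = [1443/1223, -260/1223]
step 0: P' = (I − K·H)·P̄ = [874/1223 746/1223; 746/1223 1342/1223]
step 1: x̄ = F·x = [2366/1223, 2886/1223]
step 1: P̄ = F·P·Fᵀ + Q = [18501/1223 6480/1223; 6480/1223 5942/1223]
step 1: y = z − H·x̄ = [7881/1223, -2183/1223]
step 1: S = H·P̄·Hᵀ + R = [138463/1223 22027/1223; 22027/1223 20018/1223]
step 1: K = P̄·Hᵀ·S⁻¹ = [-702609/1869635 255606/1869635; -318264/1869635 854926/1869635]
step 1: x' = x̄ + K·y = [-1366879/1869635, 835016/1869635]
step 1: P' = (I − K·H)·P̄ = [1277538/1869635 1022178/1869635; 1022178/1869635 1793478/1869635]
step 2: x̄ = F·x = [-1063726/1869635, -2733758/1869635]
step 2: P̄ = F·P·Fᵀ + Q = [26070393/1869635 9198864/1869635; 9198864/1869635 8849422/1869635]
step 2: y = z − H·x̄ = [656370/373927, 506831/373927]
step 2: S = H·P̄·Hᵀ + R = [39153663/373927 6303595/373927; 6303595/373927 6056306/373927]
step 2: K = P̄·Hᵀ·S⁻¹ = [-197682609/527887139 71999478/527887139; -89385912/527887139 241212814/527887139]
step 2: x' = x̄ + K·y = [-211442774/203033515, -231471792/203033515]
step 2: P' = (I − K·H)·P̄ = [1797459306/2639435695 1438725738/2639435695; 1438725738/2639435695 2528458974/2639435695]

step 0: x' = [1443/1223, -260/1223], P' = [874/1223 746/1223; 746/1223 1342/1223]
step 1: x' = [-1366879/1869635, 835016/1869635], P' = [1277538/1869635 1022178/1869635; 1022178/1869635 1793478/1869635]
step 2: x' = [-211442774/203033515, -231471792/203033515], P' = [1797459306/2639435695 1438725738/2639435695; 1438725738/2639435695 2528458974/2639435695]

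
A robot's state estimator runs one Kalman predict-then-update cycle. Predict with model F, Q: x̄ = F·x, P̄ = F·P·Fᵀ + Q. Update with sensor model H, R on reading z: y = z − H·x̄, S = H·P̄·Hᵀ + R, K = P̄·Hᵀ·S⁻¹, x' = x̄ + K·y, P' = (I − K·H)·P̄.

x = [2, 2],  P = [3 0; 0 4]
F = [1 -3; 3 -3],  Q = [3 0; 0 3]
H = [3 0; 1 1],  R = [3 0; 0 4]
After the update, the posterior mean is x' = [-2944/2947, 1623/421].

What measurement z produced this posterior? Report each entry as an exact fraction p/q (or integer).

x̄ = F·x = [-4, 0]
P̄ = F·P·Fᵀ + Q = [42 45; 45 66]
S = H·P̄·Hᵀ + R = [381 261; 261 202]
K = P̄·Hᵀ·S⁻¹ = [915/2947 87/2947; -81/421 336/421]
x' − x̄ = [8844/2947, 1623/421] = K·y
y = (KᵀK)⁻¹·Kᵀ·(x' − x̄) = [9, 7]
z = y + H·x̄ = [9, 7] + [-12, -4] = [-3, 3]

z = [-3, 3]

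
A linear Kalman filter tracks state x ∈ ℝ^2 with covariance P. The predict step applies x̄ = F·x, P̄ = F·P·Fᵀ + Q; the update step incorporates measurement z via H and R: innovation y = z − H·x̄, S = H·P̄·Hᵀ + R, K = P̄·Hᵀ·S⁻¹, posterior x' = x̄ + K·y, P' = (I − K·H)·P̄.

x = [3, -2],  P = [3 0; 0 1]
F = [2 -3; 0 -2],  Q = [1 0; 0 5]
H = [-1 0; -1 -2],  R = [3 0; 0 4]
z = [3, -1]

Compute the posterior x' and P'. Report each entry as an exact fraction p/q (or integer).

x' = [-75/71, 68/71]
P' = [1104/497 -450/497; -450/497 621/497]

x̄ = F·x = [12, 4]
P̄ = F·P·Fᵀ + Q = [22 6; 6 9]
y = z − H·x̄ = [15, 19]
S = H·P̄·Hᵀ + R = [25 34; 34 86]
K = P̄·Hᵀ·S⁻¹ = [-368/497 -51/497; 150/497 -198/497]
x' = x̄ + K·y = [-75/71, 68/71]
P' = (I − K·H)·P̄ = [1104/497 -450/497; -450/497 621/497]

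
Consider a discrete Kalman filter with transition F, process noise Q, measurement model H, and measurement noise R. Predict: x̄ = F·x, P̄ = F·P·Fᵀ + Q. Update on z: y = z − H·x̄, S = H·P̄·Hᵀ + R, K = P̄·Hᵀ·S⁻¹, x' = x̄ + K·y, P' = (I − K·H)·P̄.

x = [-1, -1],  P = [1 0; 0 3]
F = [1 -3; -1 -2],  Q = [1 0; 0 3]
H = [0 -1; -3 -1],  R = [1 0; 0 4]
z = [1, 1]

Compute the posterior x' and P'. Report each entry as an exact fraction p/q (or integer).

x̄ = F·x = [2, 3]
P̄ = F·P·Fᵀ + Q = [29 17; 17 16]
y = z − H·x̄ = [4, 10]
S = H·P̄·Hᵀ + R = [17 67; 67 383]
K = P̄·Hᵀ·S⁻¹ = [457/2022 -629/2022; -1639/2022 -67/2022]
x' = x̄ + K·y = [-209/1011, -580/1011]
P' = (I − K·H)·P̄ = [991/2022 -457/2022; -457/2022 1639/2022]

x' = [-209/1011, -580/1011]
P' = [991/2022 -457/2022; -457/2022 1639/2022]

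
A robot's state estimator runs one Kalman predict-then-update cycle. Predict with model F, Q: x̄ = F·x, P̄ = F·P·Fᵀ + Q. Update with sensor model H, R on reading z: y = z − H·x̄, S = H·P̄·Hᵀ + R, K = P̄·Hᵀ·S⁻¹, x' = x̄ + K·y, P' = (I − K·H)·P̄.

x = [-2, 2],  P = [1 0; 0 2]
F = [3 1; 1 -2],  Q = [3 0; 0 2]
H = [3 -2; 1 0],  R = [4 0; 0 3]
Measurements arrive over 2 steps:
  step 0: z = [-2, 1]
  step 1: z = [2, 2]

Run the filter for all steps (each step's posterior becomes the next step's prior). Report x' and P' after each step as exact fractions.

step 0: x̄ = F·x = [-4, -6]
step 0: P̄ = F·P·Fᵀ + Q = [14 -1; -1 11]
step 0: y = z − H·x̄ = [-2, 5]
step 0: S = H·P̄·Hᵀ + R = [186 44; 44 17]
step 0: K = P̄·Hᵀ·S⁻¹ = [66/613 334/613; -381/1226 457/613]
step 0: x' = x̄ + K·y = [-914/613, -1012/613]
step 0: P' = (I − K·H)·P̄ = [1002/613 1371/613; 1371/613 4875/1226]
step 1: x̄ = F·x = [-3754/613, 1110/613]
step 1: P̄ = F·P·Fᵀ + Q = [43041/1226 -8724/613; -8724/613 6494/613]
step 1: y = z − H·x̄ = [14708/613, 4980/613]
step 1: S = H·P̄·Hᵀ + R = [653601/1226 164019/1226; 164019/1226 46719/1226]
step 1: K = P̄·Hᵀ·S⁻¹ = [54673/329287 111420/329287; -72252/329287 392044/987861]
step 1: x' = x̄ + K·y = [200422/329287, -75662/329287]
step 1: P' = (I − K·H)·P̄ = [334260/329287 392044/329287; 392044/329287 732570/329287]

step 0: x' = [-914/613, -1012/613], P' = [1002/613 1371/613; 1371/613 4875/1226]
step 1: x' = [200422/329287, -75662/329287], P' = [334260/329287 392044/329287; 392044/329287 732570/329287]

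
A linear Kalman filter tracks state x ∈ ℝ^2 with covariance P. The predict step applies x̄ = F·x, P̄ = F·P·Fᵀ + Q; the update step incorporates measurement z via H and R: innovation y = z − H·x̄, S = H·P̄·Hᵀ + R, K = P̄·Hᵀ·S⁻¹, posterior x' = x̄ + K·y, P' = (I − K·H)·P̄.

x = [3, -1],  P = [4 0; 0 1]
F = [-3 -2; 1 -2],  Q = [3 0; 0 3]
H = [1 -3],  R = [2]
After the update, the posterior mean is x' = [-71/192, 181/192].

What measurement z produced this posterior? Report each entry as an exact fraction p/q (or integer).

z = [-3]

x̄ = F·x = [-7, 5]
P̄ = F·P·Fᵀ + Q = [43 -8; -8 11]
S = H·P̄·Hᵀ + R = [192]
K = P̄·Hᵀ·S⁻¹ = [67/192; -41/192]
x' − x̄ = [1273/192, -779/192] = K·y
y = (KᵀK)⁻¹·Kᵀ·(x' − x̄) = [19]
z = y + H·x̄ = [19] + [-22] = [-3]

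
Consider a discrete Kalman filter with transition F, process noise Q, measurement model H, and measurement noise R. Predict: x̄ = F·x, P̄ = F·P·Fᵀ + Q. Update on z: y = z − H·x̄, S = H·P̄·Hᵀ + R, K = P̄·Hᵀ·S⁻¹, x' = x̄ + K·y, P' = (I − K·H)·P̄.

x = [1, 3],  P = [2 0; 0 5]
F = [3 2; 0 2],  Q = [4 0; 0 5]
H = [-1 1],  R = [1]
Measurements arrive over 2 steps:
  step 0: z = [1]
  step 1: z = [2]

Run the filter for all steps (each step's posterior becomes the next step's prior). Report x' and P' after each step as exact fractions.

step 0: x' = [41/7, 47/7], P' = [173/7 335/14; 335/14 675/28]
step 1: x' = [-253/1627, 2864/1627], P' = [34170/1627 31580/1627; 31580/1627 30610/1627]

step 0: x̄ = F·x = [9, 6]
step 0: P̄ = F·P·Fᵀ + Q = [42 20; 20 25]
step 0: y = z − H·x̄ = [4]
step 0: S = H·P̄·Hᵀ + R = [28]
step 0: K = P̄·Hᵀ·S⁻¹ = [-11/14; 5/28]
step 0: x' = x̄ + K·y = [41/7, 47/7]
step 0: P' = (I − K·H)·P̄ = [173/7 335/14; 335/14 675/28]
step 1: x̄ = F·x = [31, 94/7]
step 1: P̄ = F·P·Fᵀ + Q = [610 240; 240 710/7]
step 1: y = z − H·x̄ = [137/7]
step 1: S = H·P̄·Hᵀ + R = [1627/7]
step 1: K = P̄·Hᵀ·S⁻¹ = [-2590/1627; -970/1627]
step 1: x' = x̄ + K·y = [-253/1627, 2864/1627]
step 1: P' = (I − K·H)·P̄ = [34170/1627 31580/1627; 31580/1627 30610/1627]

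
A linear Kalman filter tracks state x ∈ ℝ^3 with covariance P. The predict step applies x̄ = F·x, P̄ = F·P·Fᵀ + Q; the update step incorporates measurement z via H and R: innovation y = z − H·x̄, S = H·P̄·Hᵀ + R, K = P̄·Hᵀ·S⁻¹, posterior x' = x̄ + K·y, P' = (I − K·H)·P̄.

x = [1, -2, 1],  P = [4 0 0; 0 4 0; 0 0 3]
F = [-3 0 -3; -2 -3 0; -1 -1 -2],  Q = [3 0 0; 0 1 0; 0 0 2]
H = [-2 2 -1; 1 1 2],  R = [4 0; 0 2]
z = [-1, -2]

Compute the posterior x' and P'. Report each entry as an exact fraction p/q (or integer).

x' = [-59712/67175, -81216/67175, 4699/67175]
P' = [262464/67175 141852/67175 -185028/67175; 141852/67175 123386/67175 -109104/67175; -185028/67175 -109104/67175 160156/67175]

x̄ = F·x = [-6, 4, -1]
P̄ = F·P·Fᵀ + Q = [66 24 30; 24 53 20; 30 20 22]
y = z − H·x̄ = [-22, 2]
S = H·P̄·Hᵀ + R = [350 -160; -160 457]
K = P̄·Hᵀ·S⁻¹ = [-14049/67175 3426/13435; 18043/67175 4703/13435; -2077/67175 2618/13435]
x' = x̄ + K·y = [-59712/67175, -81216/67175, 4699/67175]
P' = (I − K·H)·P̄ = [262464/67175 141852/67175 -185028/67175; 141852/67175 123386/67175 -109104/67175; -185028/67175 -109104/67175 160156/67175]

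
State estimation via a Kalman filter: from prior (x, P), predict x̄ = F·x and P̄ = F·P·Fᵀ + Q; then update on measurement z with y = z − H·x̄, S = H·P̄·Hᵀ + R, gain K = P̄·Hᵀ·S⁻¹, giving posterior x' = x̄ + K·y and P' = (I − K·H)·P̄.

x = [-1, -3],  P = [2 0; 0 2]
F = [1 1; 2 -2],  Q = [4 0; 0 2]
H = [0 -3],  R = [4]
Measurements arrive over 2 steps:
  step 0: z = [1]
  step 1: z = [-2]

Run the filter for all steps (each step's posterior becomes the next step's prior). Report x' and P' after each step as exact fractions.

step 0: x̄ = F·x = [-4, 4]
step 0: P̄ = F·P·Fᵀ + Q = [8 0; 0 18]
step 0: y = z − H·x̄ = [13]
step 0: S = H·P̄·Hᵀ + R = [166]
step 0: K = P̄·Hᵀ·S⁻¹ = [0; -27/83]
step 0: x' = x̄ + K·y = [-4, -19/83]
step 0: P' = (I − K·H)·P̄ = [8 0; 0 36/83]
step 1: x̄ = F·x = [-351/83, -626/83]
step 1: P̄ = F·P·Fᵀ + Q = [1032/83 1256/83; 1256/83 2966/83]
step 1: y = z − H·x̄ = [-2044/83]
step 1: S = H·P̄·Hᵀ + R = [27026/83]
step 1: K = P̄·Hᵀ·S⁻¹ = [-1884/13513; -4449/13513]
step 1: x' = x̄ + K·y = [-10749/13513, 7646/13513]
step 1: P' = (I − K·H)·P̄ = [82488/13513 2512/13513; 2512/13513 5932/13513]

step 0: x' = [-4, -19/83], P' = [8 0; 0 36/83]
step 1: x' = [-10749/13513, 7646/13513], P' = [82488/13513 2512/13513; 2512/13513 5932/13513]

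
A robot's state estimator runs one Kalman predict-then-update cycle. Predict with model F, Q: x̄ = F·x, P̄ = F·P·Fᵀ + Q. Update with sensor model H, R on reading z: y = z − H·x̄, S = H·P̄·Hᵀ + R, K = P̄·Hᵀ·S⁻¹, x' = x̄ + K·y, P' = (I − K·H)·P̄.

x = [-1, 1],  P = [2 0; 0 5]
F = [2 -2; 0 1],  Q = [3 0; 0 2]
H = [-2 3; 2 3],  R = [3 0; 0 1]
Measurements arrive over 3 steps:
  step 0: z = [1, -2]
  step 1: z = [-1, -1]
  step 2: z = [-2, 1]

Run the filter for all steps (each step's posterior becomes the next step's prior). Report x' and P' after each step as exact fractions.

step 0: x̄ = F·x = [-4, 1]
step 0: P̄ = F·P·Fᵀ + Q = [31 -10; -10 7]
step 0: y = z − H·x̄ = [-10, 3]
step 0: S = H·P̄·Hᵀ + R = [310 -61; -61 68]
step 0: K = P̄·Hᵀ·S⁻¹ = [-4304/17359 4308/17359; 2849/17359 2811/17359]
step 0: x' = x̄ + K·y = [-13472/17359, -2698/17359]
step 0: P' = (I − K·H)·P̄ = [4305/17359 -1434/17359; -1434/17359 1893/17359]
step 1: x̄ = F·x = [-21548/17359, -2698/17359]
step 1: P̄ = F·P·Fᵀ + Q = [88341/17359 -6654/17359; -6654/17359 36611/17359]
step 1: y = z − H·x̄ = [-52361/17359, 33831/17359]
step 1: S = H·P̄·Hᵀ + R = [814788/17359 -23865/17359; -23865/17359 620374/17359]
step 1: K = P̄·Hᵀ·S⁻¹ = [-2270728/9695331 787300/3231777; 1511167/9695331 522215/3231777]
step 1: x' = x̄ + K·y = [-582520/9695331, -3011870/9695331]
step 1: P' = (I − K·H)·P̄ = [764507/3231777 -247238/3231777; -247238/3231777 338897/3231777]
step 2: x̄ = F·x = [4858700/9695331, -3011870/9695331]
step 2: P̄ = F·P·Fᵀ + Q = [16086851/3231777 -1172270/3231777; -1172270/3231777 6802451/3231777]
step 2: y = z − H·x̄ = [-637652/9695331, 9013541/9695331]
step 2: S = H·P̄·Hᵀ + R = [149332034/3231777 -3125345/3231777; -3125345/3231777 114734000/3231777]
step 2: K = P̄·Hᵀ·S⁻¹ = [-247873076/1059707635 1289645544/5298538175; 165040361/1059707635 856638351/5298538175]
step 2: x' = x̄ + K·y = [3935767044/5298538175, -2711621147/15895614525]
step 2: P' = (I − K·H)·P̄ = [1251935421/5298538175 -404741766/5298538175; -404741766/5298538175 555373961/5298538175]

step 0: x' = [-13472/17359, -2698/17359], P' = [4305/17359 -1434/17359; -1434/17359 1893/17359]
step 1: x' = [-582520/9695331, -3011870/9695331], P' = [764507/3231777 -247238/3231777; -247238/3231777 338897/3231777]
step 2: x' = [3935767044/5298538175, -2711621147/15895614525], P' = [1251935421/5298538175 -404741766/5298538175; -404741766/5298538175 555373961/5298538175]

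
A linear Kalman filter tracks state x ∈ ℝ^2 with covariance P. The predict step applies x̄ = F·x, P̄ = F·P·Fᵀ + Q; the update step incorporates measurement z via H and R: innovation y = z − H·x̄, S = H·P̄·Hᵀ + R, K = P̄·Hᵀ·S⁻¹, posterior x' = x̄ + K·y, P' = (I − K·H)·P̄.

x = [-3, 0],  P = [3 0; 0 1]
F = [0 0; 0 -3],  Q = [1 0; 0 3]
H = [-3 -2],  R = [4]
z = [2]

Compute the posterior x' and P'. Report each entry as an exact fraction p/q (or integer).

x' = [-6/61, -48/61]
P' = [52/61 -72/61; -72/61 156/61]

x̄ = F·x = [0, 0]
P̄ = F·P·Fᵀ + Q = [1 0; 0 12]
y = z − H·x̄ = [2]
S = H·P̄·Hᵀ + R = [61]
K = P̄·Hᵀ·S⁻¹ = [-3/61; -24/61]
x' = x̄ + K·y = [-6/61, -48/61]
P' = (I − K·H)·P̄ = [52/61 -72/61; -72/61 156/61]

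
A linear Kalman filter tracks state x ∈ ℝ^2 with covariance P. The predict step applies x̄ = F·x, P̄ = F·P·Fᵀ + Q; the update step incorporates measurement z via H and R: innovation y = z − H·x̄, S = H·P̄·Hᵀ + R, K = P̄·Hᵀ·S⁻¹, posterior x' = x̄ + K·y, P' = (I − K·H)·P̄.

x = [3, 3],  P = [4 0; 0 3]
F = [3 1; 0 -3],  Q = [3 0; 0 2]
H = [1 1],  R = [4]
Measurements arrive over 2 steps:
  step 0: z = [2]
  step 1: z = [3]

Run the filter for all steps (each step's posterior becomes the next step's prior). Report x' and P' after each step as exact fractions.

step 0: x' = [217/19, -533/57], P' = [435/19 -391/19; -391/19 1253/57]
step 1: x' = [9636/2239, -14737/15673], P' = [62715/4478 -55327/4478; -55327/4478 460045/31346]

step 0: x̄ = F·x = [12, -9]
step 0: P̄ = F·P·Fᵀ + Q = [42 -9; -9 29]
step 0: y = z − H·x̄ = [-1]
step 0: S = H·P̄·Hᵀ + R = [57]
step 0: K = P̄·Hᵀ·S⁻¹ = [11/19; 20/57]
step 0: x' = x̄ + K·y = [217/19, -533/57]
step 0: P' = (I − K·H)·P̄ = [435/19 -391/19; -391/19 1253/57]
step 1: x̄ = F·x = [1420/57, 533/19]
step 1: P̄ = F·P·Fᵀ + Q = [6131/57 2266/19; 2266/19 3797/19]
step 1: y = z − H·x̄ = [-2848/57]
step 1: S = H·P̄·Hᵀ + R = [31346/57]
step 1: K = P̄·Hᵀ·S⁻¹ = [1847/4478; 18189/31346]
step 1: x' = x̄ + K·y = [9636/2239, -14737/15673]
step 1: P' = (I − K·H)·P̄ = [62715/4478 -55327/4478; -55327/4478 460045/31346]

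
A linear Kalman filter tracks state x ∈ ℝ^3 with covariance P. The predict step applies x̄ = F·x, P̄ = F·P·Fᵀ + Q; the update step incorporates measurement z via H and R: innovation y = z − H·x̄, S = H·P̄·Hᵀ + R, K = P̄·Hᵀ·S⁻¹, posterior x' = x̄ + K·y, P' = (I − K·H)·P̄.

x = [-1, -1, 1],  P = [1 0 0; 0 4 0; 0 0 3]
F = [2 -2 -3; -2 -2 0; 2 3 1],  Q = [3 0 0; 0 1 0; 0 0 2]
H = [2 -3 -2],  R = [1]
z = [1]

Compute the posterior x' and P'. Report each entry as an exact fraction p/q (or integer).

x̄ = F·x = [-3, 4, -4]
P̄ = F·P·Fᵀ + Q = [50 12 -29; 12 21 -28; -29 -28 45]
y = z − H·x̄ = [11]
S = H·P̄·Hᵀ + R = [322]
K = P̄·Hᵀ·S⁻¹ = [61/161; 17/322; -32/161]
x' = x̄ + K·y = [188/161, 1475/322, -996/161]
P' = (I − K·H)·P̄ = [608/161 895/161 -765/161; 895/161 6473/322 -3964/161; -765/161 -3964/161 5197/161]

x' = [188/161, 1475/322, -996/161]
P' = [608/161 895/161 -765/161; 895/161 6473/322 -3964/161; -765/161 -3964/161 5197/161]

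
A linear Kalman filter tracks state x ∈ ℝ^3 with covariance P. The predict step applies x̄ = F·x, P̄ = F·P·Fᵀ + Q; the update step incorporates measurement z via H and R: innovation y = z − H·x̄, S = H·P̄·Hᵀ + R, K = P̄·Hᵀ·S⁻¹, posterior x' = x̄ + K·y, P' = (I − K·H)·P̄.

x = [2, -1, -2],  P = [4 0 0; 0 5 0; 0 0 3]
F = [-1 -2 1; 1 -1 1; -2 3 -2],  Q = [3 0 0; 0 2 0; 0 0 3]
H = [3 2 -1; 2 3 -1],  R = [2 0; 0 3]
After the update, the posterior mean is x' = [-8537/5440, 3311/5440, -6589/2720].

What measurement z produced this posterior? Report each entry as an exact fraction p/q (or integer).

z = [-1, 1]

x̄ = F·x = [-2, 1, -3]
P̄ = F·P·Fᵀ + Q = [30 9 -28; 9 14 -29; -28 -29 76]
S = H·P̄·Hᵀ + R = [796 742; 742 719]
K = P̄·Hᵀ·S⁻¹ = [6227/10880 -2343/5440; -2821/10880 2129/5440; 1439/5440 -1571/2720]
x' − x̄ = [2343/5440, -2129/5440, 1571/2720] = K·y
y = (KᵀK)⁻¹·Kᵀ·(x' − x̄) = [0, -1]
z = y + H·x̄ = [0, -1] + [-1, 2] = [-1, 1]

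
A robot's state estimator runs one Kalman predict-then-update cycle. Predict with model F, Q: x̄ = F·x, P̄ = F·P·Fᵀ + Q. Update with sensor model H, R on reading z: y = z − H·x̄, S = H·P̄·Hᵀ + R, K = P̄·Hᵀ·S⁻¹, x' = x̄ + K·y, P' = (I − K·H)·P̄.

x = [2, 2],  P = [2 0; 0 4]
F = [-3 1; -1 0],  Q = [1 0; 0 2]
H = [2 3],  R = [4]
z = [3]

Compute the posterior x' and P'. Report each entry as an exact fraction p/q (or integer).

x' = [4/3, 0]
P' = [149/51 -26/17; -26/17 20/17]

x̄ = F·x = [-4, -2]
P̄ = F·P·Fᵀ + Q = [23 6; 6 4]
y = z − H·x̄ = [17]
S = H·P̄·Hᵀ + R = [204]
K = P̄·Hᵀ·S⁻¹ = [16/51; 2/17]
x' = x̄ + K·y = [4/3, 0]
P' = (I − K·H)·P̄ = [149/51 -26/17; -26/17 20/17]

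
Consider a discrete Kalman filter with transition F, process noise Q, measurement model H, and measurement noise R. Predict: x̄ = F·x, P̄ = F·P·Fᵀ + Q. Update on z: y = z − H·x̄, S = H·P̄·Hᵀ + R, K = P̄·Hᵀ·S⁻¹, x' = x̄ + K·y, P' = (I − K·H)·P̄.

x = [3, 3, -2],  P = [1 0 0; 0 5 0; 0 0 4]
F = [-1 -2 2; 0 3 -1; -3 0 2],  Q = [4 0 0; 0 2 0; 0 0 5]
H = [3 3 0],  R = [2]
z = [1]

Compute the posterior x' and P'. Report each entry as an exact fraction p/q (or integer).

x̄ = F·x = [-13, 11, -13]
P̄ = F·P·Fᵀ + Q = [41 -38 19; -38 51 -8; 19 -8 30]
y = z − H·x̄ = [7]
S = H·P̄·Hᵀ + R = [146]
K = P̄·Hᵀ·S⁻¹ = [9/146; 39/146; 33/146]
x' = x̄ + K·y = [-1835/146, 1879/146, -1667/146]
P' = (I − K·H)·P̄ = [5905/146 -5899/146 2477/146; -5899/146 5925/146 -2455/146; 2477/146 -2455/146 3291/146]

x' = [-1835/146, 1879/146, -1667/146]
P' = [5905/146 -5899/146 2477/146; -5899/146 5925/146 -2455/146; 2477/146 -2455/146 3291/146]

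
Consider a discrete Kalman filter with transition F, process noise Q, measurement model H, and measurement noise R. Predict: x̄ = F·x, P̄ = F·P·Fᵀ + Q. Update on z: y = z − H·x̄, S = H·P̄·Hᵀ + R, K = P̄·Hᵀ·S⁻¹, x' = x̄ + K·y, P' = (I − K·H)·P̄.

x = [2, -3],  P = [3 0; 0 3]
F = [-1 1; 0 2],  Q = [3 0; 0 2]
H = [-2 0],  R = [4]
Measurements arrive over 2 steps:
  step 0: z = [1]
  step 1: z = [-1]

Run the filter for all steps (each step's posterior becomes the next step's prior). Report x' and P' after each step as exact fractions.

step 0: x̄ = F·x = [-5, -6]
step 0: P̄ = F·P·Fᵀ + Q = [9 6; 6 14]
step 0: y = z − H·x̄ = [-9]
step 0: S = H·P̄·Hᵀ + R = [40]
step 0: K = P̄·Hᵀ·S⁻¹ = [-9/20; -3/10]
step 0: x' = x̄ + K·y = [-19/20, -33/10]
step 0: P' = (I − K·H)·P̄ = [9/10 3/5; 3/5 52/5]
step 1: x̄ = F·x = [-47/20, -33/5]
step 1: P̄ = F·P·Fᵀ + Q = [131/10 98/5; 98/5 218/5]
step 1: y = z − H·x̄ = [-57/10]
step 1: S = H·P̄·Hᵀ + R = [282/5]
step 1: K = P̄·Hᵀ·S⁻¹ = [-131/282; -98/141]
step 1: x' = x̄ + K·y = [14/47, -124/47]
step 1: P' = (I − K·H)·P̄ = [131/141 196/141; 196/141 2306/141]

step 0: x' = [-19/20, -33/10], P' = [9/10 3/5; 3/5 52/5]
step 1: x' = [14/47, -124/47], P' = [131/141 196/141; 196/141 2306/141]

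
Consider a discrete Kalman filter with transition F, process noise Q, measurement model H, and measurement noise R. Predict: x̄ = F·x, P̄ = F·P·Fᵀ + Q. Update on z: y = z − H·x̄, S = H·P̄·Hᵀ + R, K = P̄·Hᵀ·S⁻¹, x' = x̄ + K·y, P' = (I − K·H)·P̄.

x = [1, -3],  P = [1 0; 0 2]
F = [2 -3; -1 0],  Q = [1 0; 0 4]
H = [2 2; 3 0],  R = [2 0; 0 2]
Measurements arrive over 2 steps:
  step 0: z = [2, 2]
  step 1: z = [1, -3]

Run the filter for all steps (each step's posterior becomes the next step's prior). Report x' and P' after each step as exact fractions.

step 0: x' = [256/329, 439/2303], P' = [10/47 -64/329; -64/329 1453/2303]
step 1: x' = [-291157/333411, 386930/333411], P' = [209420/1000233 -189028/1000233; -189028/1000233 616490/1000233]

step 0: x̄ = F·x = [11, -1]
step 0: P̄ = F·P·Fᵀ + Q = [23 -2; -2 5]
step 0: y = z − H·x̄ = [-18, -31]
step 0: S = H·P̄·Hᵀ + R = [98 126; 126 209]
step 0: K = P̄·Hᵀ·S⁻¹ = [6/329 15/47; 1005/2303 -96/329]
step 0: x' = x̄ + K·y = [256/329, 439/2303]
step 0: P' = (I − K·H)·P̄ = [10/47 -64/329; -64/329 1453/2303]
step 1: x̄ = F·x = [2267/2303, -256/329]
step 1: P̄ = F·P·Fᵀ + Q = [22716/2303 -332/329; -332/329 198/47]
step 1: y = z − H·x̄ = [1353/2303, -13710/2303]
step 1: S = H·P̄·Hᵀ + R = [115686/2303 122352/2303; 122352/2303 209050/2303]
step 1: K = P̄·Hᵀ·S⁻¹ = [20392/1000233 104710/333411; 427462/1000233 -94514/333411]
step 1: x' = x̄ + K·y = [-291157/333411, 386930/333411]
step 1: P' = (I − K·H)·P̄ = [209420/1000233 -189028/1000233; -189028/1000233 616490/1000233]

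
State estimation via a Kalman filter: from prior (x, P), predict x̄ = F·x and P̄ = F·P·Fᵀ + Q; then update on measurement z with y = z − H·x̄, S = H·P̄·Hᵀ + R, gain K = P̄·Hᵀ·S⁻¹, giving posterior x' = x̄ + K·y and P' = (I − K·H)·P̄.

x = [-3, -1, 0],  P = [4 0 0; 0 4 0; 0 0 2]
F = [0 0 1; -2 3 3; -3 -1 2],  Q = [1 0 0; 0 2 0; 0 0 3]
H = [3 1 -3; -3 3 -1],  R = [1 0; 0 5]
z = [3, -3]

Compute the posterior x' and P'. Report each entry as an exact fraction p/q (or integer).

x' = [18152/164393, -206901/164393, -210070/164393]
P' = [484037/164393 728610/164393 726674/164393; 728610/164393 1213488/164393 1139484/164393; 726674/164393 1139484/164393 1126605/164393]

x̄ = F·x = [0, 3, 10]
P̄ = F·P·Fᵀ + Q = [3 6 4; 6 72 24; 4 24 51]
y = z − H·x̄ = [30, -2]
S = H·P̄·Hᵀ + R = [379 162; 162 503]
K = P̄·Hᵀ·S⁻¹ = [699/164393 1409/164393; -19134/164393 63030/164393; -60309/164393 22365/164393]
x' = x̄ + K·y = [18152/164393, -206901/164393, -210070/164393]
P' = (I − K·H)·P̄ = [484037/164393 728610/164393 726674/164393; 728610/164393 1213488/164393 1139484/164393; 726674/164393 1139484/164393 1126605/164393]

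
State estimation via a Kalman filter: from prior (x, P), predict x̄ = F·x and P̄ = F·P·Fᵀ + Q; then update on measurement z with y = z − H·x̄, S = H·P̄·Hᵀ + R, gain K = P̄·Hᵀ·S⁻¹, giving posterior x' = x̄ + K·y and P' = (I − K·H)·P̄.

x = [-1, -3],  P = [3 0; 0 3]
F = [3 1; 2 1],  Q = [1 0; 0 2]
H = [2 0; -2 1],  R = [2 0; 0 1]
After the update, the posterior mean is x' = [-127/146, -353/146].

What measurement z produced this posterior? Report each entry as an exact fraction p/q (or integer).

z = [-2, -1]

x̄ = F·x = [-6, -5]
P̄ = F·P·Fᵀ + Q = [31 21; 21 17]
S = H·P̄·Hᵀ + R = [126 -82; -82 58]
K = P̄·Hᵀ·S⁻¹ = [117/292 -41/292; 193/292 147/292]
x' − x̄ = [749/146, 377/146] = K·y
y = (KᵀK)⁻¹·Kᵀ·(x' − x̄) = [10, -8]
z = y + H·x̄ = [10, -8] + [-12, 7] = [-2, -1]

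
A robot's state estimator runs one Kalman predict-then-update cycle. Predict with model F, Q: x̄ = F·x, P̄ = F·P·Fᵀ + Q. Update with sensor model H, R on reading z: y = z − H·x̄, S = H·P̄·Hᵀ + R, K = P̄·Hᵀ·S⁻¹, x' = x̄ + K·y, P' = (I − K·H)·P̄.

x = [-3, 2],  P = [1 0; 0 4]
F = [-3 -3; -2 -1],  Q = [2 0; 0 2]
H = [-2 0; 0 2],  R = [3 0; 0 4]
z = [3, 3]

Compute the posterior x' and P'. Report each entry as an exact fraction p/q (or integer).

x̄ = F·x = [3, 4]
P̄ = F·P·Fᵀ + Q = [47 18; 18 10]
y = z − H·x̄ = [9, -5]
S = H·P̄·Hᵀ + R = [191 -72; -72 44]
K = P̄·Hᵀ·S⁻¹ = [-386/805 27/805; -36/805 307/805]
x' = x̄ + K·y = [-1194/805, 1361/805]
P' = (I − K·H)·P̄ = [579/805 54/805; 54/805 614/805]

x' = [-1194/805, 1361/805]
P' = [579/805 54/805; 54/805 614/805]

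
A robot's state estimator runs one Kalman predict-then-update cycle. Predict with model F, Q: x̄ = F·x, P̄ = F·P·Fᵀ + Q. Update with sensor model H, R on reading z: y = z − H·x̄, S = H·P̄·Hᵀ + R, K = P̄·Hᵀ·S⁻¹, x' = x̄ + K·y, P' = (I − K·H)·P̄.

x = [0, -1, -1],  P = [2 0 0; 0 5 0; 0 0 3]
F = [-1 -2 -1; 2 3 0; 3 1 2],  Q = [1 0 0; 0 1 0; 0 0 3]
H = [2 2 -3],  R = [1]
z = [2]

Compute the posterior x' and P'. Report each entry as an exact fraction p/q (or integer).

x̄ = F·x = [3, -3, -3]
P̄ = F·P·Fᵀ + Q = [26 -34 -22; -34 54 27; -22 27 38]
y = z − H·x̄ = [-7]
S = H·P̄·Hᵀ + R = [331]
K = P̄·Hᵀ·S⁻¹ = [50/331; -41/331; -104/331]
x' = x̄ + K·y = [643/331, -706/331, -265/331]
P' = (I − K·H)·P̄ = [6106/331 -9204/331 -2082/331; -9204/331 16193/331 4673/331; -2082/331 4673/331 1762/331]

x' = [643/331, -706/331, -265/331]
P' = [6106/331 -9204/331 -2082/331; -9204/331 16193/331 4673/331; -2082/331 4673/331 1762/331]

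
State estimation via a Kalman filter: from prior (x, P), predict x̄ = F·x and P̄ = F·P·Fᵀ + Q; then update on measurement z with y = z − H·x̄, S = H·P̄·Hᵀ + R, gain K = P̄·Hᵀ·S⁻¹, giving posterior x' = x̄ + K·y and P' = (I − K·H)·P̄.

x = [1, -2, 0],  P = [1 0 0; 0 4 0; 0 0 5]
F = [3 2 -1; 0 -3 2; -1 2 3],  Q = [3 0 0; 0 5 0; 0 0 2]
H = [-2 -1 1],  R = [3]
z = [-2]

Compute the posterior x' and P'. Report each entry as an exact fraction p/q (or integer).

x' = [-179/60, 811/120, -83/60]
P' = [701/30 -1819/60 467/30; -1819/60 7151/120 -43/60; 467/30 -43/60 959/30]

x̄ = F·x = [-1, 6, -5]
P̄ = F·P·Fᵀ + Q = [33 -34 -2; -34 61 6; -2 6 64]
y = z − H·x̄ = [7]
S = H·P̄·Hᵀ + R = [120]
K = P̄·Hᵀ·S⁻¹ = [-17/60; 13/120; 31/60]
x' = x̄ + K·y = [-179/60, 811/120, -83/60]
P' = (I − K·H)·P̄ = [701/30 -1819/60 467/30; -1819/60 7151/120 -43/60; 467/30 -43/60 959/30]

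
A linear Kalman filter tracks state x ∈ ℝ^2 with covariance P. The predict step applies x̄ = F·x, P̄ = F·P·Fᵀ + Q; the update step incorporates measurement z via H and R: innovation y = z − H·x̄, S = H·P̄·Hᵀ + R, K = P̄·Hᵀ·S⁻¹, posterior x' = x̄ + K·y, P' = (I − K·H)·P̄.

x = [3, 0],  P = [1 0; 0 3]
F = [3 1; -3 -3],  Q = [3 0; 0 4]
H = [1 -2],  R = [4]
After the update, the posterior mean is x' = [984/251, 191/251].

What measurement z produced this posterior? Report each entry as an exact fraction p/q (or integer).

z = [2]

x̄ = F·x = [9, -9]
P̄ = F·P·Fᵀ + Q = [15 -18; -18 40]
S = H·P̄·Hᵀ + R = [251]
K = P̄·Hᵀ·S⁻¹ = [51/251; -98/251]
x' − x̄ = [-1275/251, 2450/251] = K·y
y = (KᵀK)⁻¹·Kᵀ·(x' − x̄) = [-25]
z = y + H·x̄ = [-25] + [27] = [2]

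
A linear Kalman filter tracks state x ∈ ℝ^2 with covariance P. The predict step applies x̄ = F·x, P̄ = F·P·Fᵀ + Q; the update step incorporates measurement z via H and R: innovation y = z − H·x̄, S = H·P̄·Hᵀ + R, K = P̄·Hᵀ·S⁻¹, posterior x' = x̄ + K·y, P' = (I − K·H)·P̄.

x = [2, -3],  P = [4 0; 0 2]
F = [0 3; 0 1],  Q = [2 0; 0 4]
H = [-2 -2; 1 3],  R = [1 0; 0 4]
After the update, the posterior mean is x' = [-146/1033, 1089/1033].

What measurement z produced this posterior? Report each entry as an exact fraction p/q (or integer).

x̄ = F·x = [-9, -3]
P̄ = F·P·Fᵀ + Q = [20 6; 6 6]
S = H·P̄·Hᵀ + R = [153 -124; -124 114]
K = P̄·Hᵀ·S⁻¹ = [-608/1033 -317/1033; 120/1033 348/1033]
x' − x̄ = [9151/1033, 4188/1033] = K·y
y = (KᵀK)⁻¹·Kᵀ·(x' − x̄) = [-26, 21]
z = y + H·x̄ = [-26, 21] + [24, -18] = [-2, 3]

z = [-2, 3]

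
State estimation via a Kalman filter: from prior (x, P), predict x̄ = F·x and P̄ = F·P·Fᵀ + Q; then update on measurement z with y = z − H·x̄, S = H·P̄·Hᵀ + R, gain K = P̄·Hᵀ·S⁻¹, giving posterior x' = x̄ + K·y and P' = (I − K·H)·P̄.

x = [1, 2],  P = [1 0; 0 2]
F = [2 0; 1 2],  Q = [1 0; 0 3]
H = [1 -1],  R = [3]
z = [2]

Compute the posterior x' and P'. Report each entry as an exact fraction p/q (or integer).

x' = [47/16, 15/8]
P' = [71/16 31/8; 31/8 23/4]

x̄ = F·x = [2, 5]
P̄ = F·P·Fᵀ + Q = [5 2; 2 12]
y = z − H·x̄ = [5]
S = H·P̄·Hᵀ + R = [16]
K = P̄·Hᵀ·S⁻¹ = [3/16; -5/8]
x' = x̄ + K·y = [47/16, 15/8]
P' = (I − K·H)·P̄ = [71/16 31/8; 31/8 23/4]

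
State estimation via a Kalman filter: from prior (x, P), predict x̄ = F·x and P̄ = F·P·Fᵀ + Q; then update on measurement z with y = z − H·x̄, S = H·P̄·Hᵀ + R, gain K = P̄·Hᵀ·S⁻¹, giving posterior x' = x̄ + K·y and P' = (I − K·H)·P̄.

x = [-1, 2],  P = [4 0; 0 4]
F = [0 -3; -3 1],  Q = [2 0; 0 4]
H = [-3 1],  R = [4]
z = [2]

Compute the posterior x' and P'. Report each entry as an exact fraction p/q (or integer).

x' = [-3/11, 15/11]
P' = [40/11 108/11; 108/11 6964/231]

x̄ = F·x = [-6, 5]
P̄ = F·P·Fᵀ + Q = [38 -12; -12 44]
y = z − H·x̄ = [-21]
S = H·P̄·Hᵀ + R = [462]
K = P̄·Hᵀ·S⁻¹ = [-3/11; 40/231]
x' = x̄ + K·y = [-3/11, 15/11]
P' = (I − K·H)·P̄ = [40/11 108/11; 108/11 6964/231]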